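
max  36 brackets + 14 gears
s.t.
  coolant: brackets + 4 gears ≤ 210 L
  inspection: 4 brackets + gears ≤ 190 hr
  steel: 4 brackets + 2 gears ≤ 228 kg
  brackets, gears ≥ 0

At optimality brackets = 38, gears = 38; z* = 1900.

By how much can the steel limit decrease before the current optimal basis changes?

38

Binding constraints: inspection, steel. The basis is B = [[4,1],[4,2]] with det 4.
Per unit decrease in steel, x* moves by d = (0.25, -1).
The basis stays optimal until gears reaches 0; allowable decrease = 38 kg.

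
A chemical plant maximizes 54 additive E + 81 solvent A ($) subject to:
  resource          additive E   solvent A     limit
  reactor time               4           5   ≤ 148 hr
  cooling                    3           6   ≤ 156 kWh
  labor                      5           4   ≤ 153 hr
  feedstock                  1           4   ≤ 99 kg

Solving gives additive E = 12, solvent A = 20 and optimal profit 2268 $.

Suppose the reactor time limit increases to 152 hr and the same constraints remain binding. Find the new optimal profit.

Binding: reactor time and cooling. Non-binding: labor (13 unused), feedstock (7 unused).
Slack constraints have shadow price 0 (complementary slackness).
The binding rows give the dual system: 4·y_reactor time + 3·y_cooling = 54 and 5·y_reactor time + 6·y_cooling = 81.
→ y_reactor time = 9 and y_cooling = 6.
Δz = y_reactor time·Δb = 9 × (4) = 36, so new z* = 2268 + 36 = 2304.

2304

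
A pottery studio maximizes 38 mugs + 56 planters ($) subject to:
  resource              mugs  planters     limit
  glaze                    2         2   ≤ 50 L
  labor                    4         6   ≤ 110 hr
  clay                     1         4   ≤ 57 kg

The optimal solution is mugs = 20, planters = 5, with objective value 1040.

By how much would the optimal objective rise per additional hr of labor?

9

Binding: glaze and labor. Non-binding: clay (17 unused).
Since clay is not tight, its dual is 0.
From A_Bᵀ y = c: 2·y_glaze + 4·y_labor = 38; 2·y_glaze + 6·y_labor = 56.
This yields shadow prices y_glaze = 1, y_labor = 9.
Shadow price of labor = 9.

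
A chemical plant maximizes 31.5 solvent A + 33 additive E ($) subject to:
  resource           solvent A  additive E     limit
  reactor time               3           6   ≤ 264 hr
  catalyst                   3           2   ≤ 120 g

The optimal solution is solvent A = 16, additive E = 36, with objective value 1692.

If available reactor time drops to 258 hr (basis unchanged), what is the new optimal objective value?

1674

At the optimum: reactor time uses 264 of 264 (binding); catalyst uses 120 of 120 (binding).
The binding rows give the dual system: 3·y_reactor time + 3·y_catalyst = 31.5 and 6·y_reactor time + 2·y_catalyst = 33.
→ y_reactor time = 3 and y_catalyst = 7.5.
Δz = y_reactor time·Δb = 3 × (-6) = -18, so new z* = 1692 − 18 = 1674.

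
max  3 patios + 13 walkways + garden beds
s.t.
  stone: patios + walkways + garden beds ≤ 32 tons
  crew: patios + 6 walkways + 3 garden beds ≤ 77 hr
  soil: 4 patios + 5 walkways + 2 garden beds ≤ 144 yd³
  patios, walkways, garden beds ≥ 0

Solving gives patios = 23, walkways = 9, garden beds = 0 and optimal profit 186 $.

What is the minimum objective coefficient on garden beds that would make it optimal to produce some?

7

At the optimum: stone uses 32 of 32 (binding); crew uses 77 of 77 (binding); soil uses 137 of 144 (slack = 7).
Since soil is not tight, its dual is 0.
Dual feasibility on the basic columns requires 1·y_stone + 1·y_crew = 3, 1·y_stone + 6·y_crew = 13.
→ y_stone = 1 and y_crew = 2.
garden beds enters the basis when its profit ≥ yᵀa₃ = 1·1 + 2·3 = 7.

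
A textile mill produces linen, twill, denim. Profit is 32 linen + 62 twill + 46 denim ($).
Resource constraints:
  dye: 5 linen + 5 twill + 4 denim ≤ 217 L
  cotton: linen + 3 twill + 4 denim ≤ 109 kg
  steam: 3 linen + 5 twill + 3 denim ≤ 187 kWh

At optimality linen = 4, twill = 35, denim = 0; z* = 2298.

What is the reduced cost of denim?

-5.5

At the optimum: dye uses 195 of 217 (slack = 22); cotton uses 109 of 109 (binding); steam uses 187 of 187 (binding).
Slack constraints have shadow price 0 (complementary slackness).
From A_Bᵀ y = c: 1·y_cotton + 3·y_steam = 32; 3·y_cotton + 5·y_steam = 62.
This yields shadow prices y_cotton = 6.5, y_steam = 8.5.
Reduced cost of denim: c₃ − yᵀa₃ = 46 − (6.5·4 + 8.5·3) = 46 − 51.5 = -5.5.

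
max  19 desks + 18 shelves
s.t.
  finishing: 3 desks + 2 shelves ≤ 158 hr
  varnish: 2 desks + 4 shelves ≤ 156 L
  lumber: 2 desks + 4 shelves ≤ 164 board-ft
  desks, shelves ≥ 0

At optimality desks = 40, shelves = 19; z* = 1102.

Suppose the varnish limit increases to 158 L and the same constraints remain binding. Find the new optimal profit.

1106

At the optimum: finishing uses 158 of 158 (binding); varnish uses 156 of 156 (binding); lumber uses 156 of 164 (slack = 8).
By complementary slackness, y = 0 for the non-binding constraint.
From A_Bᵀ y = c: 3·y_finishing + 2·y_varnish = 19; 2·y_finishing + 4·y_varnish = 18.
Solving: y_finishing = 5, y_varnish = 2.
Δz = y_varnish·Δb = 2 × (2) = 4, so new z* = 1102 + 4 = 1106.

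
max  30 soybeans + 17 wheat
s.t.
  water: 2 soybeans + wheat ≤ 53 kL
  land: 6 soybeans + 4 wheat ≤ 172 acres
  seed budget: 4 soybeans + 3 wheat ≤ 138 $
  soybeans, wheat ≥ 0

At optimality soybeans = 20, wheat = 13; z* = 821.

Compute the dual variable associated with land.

2

Check each constraint at x*: water 53/53 (tight); land 172/172 (tight); seed budget 119/138 (slack 19).
By complementary slackness, y = 0 for the non-binding constraint.
From A_Bᵀ y = c: 2·y_water + 6·y_land = 30; 1·y_water + 4·y_land = 17.
→ y_water = 9 and y_land = 2.
Shadow price of land = 2.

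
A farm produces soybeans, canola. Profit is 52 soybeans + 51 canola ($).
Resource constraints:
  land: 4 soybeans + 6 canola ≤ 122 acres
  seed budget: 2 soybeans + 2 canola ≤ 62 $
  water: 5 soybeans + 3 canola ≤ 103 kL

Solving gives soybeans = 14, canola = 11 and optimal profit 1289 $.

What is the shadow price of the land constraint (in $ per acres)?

5.5

Binding: land and water. Non-binding: seed budget (12 unused).
Slack constraints have shadow price 0 (complementary slackness).
The binding rows give the dual system: 4·y_land + 5·y_water = 52 and 6·y_land + 3·y_water = 51.
→ y_land = 5.5 and y_water = 6.
Shadow price of land = 5.5.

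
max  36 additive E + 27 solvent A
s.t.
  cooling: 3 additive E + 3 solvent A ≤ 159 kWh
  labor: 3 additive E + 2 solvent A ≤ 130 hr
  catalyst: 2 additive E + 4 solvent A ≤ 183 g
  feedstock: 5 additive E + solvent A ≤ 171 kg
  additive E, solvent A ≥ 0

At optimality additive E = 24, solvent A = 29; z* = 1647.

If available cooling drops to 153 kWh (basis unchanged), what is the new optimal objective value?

1629

At the optimum: cooling uses 159 of 159 (binding); labor uses 130 of 130 (binding); catalyst uses 164 of 183 (slack = 19); feedstock uses 149 of 171 (slack = 22).
Since catalyst, feedstock are not tight, their duals are 0.
From A_Bᵀ y = c: 3·y_cooling + 3·y_labor = 36; 3·y_cooling + 2·y_labor = 27.
This yields shadow prices y_cooling = 3, y_labor = 9.
Δz = y_cooling·Δb = 3 × (-6) = -18, so new z* = 1647 − 18 = 1629.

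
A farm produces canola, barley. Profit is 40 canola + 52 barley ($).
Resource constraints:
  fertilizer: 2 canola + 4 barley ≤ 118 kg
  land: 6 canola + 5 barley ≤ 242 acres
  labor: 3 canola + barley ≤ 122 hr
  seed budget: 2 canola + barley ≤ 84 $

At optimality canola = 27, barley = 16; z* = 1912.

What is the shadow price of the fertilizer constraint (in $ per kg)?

8

At the optimum: fertilizer uses 118 of 118 (binding); land uses 242 of 242 (binding); labor uses 97 of 122 (slack = 25); seed budget uses 70 of 84 (slack = 14).
Slack constraints have shadow price 0 (complementary slackness).
From A_Bᵀ y = c: 2·y_fertilizer + 6·y_land = 40; 4·y_fertilizer + 5·y_land = 52.
→ y_fertilizer = 8 and y_land = 4.
Shadow price of fertilizer = 8.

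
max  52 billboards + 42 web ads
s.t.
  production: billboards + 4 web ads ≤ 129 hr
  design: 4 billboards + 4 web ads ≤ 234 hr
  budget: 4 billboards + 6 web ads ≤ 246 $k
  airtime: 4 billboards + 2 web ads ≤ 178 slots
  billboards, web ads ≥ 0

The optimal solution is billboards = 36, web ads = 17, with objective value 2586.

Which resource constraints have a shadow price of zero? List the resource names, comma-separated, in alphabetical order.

design, production

production: 104/129 (slack 25)
design: 212/234 (slack 22)
budget: 246/246 (binding)
airtime: 178/178 (binding)
By complementary slackness, a constraint with positive slack has shadow price 0 → design, production.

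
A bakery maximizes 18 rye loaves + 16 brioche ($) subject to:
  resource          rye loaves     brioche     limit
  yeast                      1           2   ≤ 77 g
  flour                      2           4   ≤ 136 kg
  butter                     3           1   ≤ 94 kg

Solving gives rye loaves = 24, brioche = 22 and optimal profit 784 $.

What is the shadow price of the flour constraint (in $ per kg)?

Check each constraint at x*: yeast 68/77 (slack 9); flour 136/136 (tight); butter 94/94 (tight).
By complementary slackness, y = 0 for the non-binding constraint.
Dual feasibility on the basic columns requires 2·y_flour + 3·y_butter = 18, 4·y_flour + 1·y_butter = 16.
This yields shadow prices y_flour = 3, y_butter = 4.
Shadow price of flour = 3.

3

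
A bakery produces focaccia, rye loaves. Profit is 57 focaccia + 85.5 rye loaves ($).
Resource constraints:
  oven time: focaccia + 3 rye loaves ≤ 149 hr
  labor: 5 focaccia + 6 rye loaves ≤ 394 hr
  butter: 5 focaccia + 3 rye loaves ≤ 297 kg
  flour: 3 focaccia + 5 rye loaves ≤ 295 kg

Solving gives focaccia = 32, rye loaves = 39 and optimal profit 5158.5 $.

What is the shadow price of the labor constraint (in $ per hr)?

9.5

Check each constraint at x*: oven time 149/149 (tight); labor 394/394 (tight); butter 277/297 (slack 20); flour 291/295 (slack 4).
By complementary slackness, y = 0 for the non-binding constraints.
The binding rows give the dual system: 1·y_oven time + 5·y_labor = 57 and 3·y_oven time + 6·y_labor = 85.5.
This yields shadow prices y_oven time = 9.5, y_labor = 9.5.
Shadow price of labor = 9.5.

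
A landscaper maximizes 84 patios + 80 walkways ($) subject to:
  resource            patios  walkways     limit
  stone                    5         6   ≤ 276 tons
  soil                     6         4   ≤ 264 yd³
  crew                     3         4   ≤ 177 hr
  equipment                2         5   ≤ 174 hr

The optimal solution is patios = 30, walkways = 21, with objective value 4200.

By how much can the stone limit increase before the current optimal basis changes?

4

Binding constraints: stone, soil. The basis is B = [[5,6],[6,4]] with det -16.
Per unit increase in stone, x* moves by d = (-0.25, 0.375).
The basis stays optimal until crew becomes binding; allowable increase = 4 tons.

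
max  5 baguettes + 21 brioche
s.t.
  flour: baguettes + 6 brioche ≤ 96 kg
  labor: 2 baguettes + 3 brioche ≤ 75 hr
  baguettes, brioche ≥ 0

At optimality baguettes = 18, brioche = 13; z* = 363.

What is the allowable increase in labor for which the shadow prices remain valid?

Binding constraints: flour, labor. The basis is B = [[1,6],[2,3]] with det -9.
Per unit increase in labor, x* moves by d = (0.6667, -0.1111).
The basis stays optimal until brioche reaches 0; allowable increase = 117 hr.

117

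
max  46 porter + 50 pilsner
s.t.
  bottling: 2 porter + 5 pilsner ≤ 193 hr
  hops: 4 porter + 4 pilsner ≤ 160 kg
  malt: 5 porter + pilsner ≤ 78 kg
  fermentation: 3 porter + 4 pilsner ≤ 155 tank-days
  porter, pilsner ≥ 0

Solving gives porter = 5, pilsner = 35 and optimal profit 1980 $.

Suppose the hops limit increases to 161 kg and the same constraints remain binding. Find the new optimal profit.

Binding: hops and fermentation. Non-binding: bottling (8 unused), malt (18 unused).
By complementary slackness, y = 0 for the non-binding constraints.
From A_Bᵀ y = c: 4·y_hops + 3·y_fermentation = 46; 4·y_hops + 4·y_fermentation = 50.
Solving: y_hops = 8.5, y_fermentation = 4.
Δz = y_hops·Δb = 8.5 × (1) = 8.5, so new z* = 1980 + 8.5 = 1988.5.

1988.5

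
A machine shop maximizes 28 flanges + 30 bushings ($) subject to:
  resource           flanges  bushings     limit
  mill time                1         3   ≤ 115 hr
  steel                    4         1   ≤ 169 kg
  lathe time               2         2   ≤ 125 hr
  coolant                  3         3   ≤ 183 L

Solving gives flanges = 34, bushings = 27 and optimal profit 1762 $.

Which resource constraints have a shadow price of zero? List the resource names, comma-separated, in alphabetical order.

mill time: 115/115 (binding)
steel: 163/169 (slack 6)
lathe time: 122/125 (slack 3)
coolant: 183/183 (binding)
By complementary slackness, a constraint with positive slack has shadow price 0 → lathe time, steel.

lathe time, steel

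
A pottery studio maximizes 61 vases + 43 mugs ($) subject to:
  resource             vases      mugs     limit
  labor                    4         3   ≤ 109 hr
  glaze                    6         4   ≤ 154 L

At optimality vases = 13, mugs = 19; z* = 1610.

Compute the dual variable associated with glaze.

5.5

Both labor and glaze are binding at x*.
Dual feasibility on the basic columns requires 4·y_labor + 6·y_glaze = 61, 3·y_labor + 4·y_glaze = 43.
Solving: y_labor = 7, y_glaze = 5.5.
Shadow price of glaze = 5.5.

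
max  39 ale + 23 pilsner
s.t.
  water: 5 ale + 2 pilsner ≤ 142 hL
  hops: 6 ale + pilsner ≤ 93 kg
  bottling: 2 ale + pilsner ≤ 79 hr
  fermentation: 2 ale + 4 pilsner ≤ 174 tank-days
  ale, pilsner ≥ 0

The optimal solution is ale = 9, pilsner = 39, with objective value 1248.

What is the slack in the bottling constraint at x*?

22

bottling used = 2·9 + 1·39 = 57; slack = 79 − 57 = 22.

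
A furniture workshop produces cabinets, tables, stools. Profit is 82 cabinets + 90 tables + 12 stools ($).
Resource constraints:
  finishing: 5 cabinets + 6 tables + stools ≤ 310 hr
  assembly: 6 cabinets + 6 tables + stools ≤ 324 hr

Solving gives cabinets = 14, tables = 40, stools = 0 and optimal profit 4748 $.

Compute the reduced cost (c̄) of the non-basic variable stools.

Check each constraint at x*: finishing 310/310 (tight); assembly 324/324 (tight).
From A_Bᵀ y = c: 5·y_finishing + 6·y_assembly = 82; 6·y_finishing + 6·y_assembly = 90.
→ y_finishing = 8 and y_assembly = 7.
Reduced cost of stools: c₃ − yᵀa₃ = 12 − (8·1 + 7·1) = 12 − 15 = -3.

-3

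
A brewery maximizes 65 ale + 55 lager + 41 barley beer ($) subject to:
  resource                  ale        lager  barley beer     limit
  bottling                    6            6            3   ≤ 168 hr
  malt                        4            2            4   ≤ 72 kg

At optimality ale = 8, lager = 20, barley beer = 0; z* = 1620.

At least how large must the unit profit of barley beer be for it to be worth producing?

Check each constraint at x*: bottling 168/168 (tight); malt 72/72 (tight).
From A_Bᵀ y = c: 6·y_bottling + 4·y_malt = 65; 6·y_bottling + 2·y_malt = 55.
Solving: y_bottling = 7.5, y_malt = 5.
barley beer enters the basis when its profit ≥ yᵀa₃ = 7.5·3 + 5·4 = 42.5.

42.5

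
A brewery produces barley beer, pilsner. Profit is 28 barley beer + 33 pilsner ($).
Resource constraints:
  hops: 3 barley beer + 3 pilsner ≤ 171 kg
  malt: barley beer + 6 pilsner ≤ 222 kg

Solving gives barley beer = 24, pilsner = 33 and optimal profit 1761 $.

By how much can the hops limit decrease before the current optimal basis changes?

Binding constraints: hops, malt. The basis is B = [[3,3],[1,6]] with det 15.
Per unit decrease in hops, x* moves by d = (-0.4, 0.0667).
The basis stays optimal until barley beer reaches 0; allowable decrease = 60 kg.

60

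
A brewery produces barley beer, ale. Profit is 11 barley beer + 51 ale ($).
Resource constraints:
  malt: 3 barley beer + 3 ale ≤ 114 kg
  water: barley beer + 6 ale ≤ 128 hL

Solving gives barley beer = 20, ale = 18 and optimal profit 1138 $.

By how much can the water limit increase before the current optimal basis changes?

100

Binding constraints: malt, water. The basis is B = [[3,3],[1,6]] with det 15.
Per unit increase in water, x* moves by d = (-0.2, 0.2).
The basis stays optimal until barley beer reaches 0; allowable increase = 100 hL.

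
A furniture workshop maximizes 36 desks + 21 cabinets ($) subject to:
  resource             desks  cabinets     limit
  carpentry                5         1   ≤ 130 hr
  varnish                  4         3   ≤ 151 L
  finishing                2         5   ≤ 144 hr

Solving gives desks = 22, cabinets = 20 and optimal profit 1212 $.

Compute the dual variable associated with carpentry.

6

At the optimum: carpentry uses 130 of 130 (binding); varnish uses 148 of 151 (slack = 3); finishing uses 144 of 144 (binding).
Slack constraints have shadow price 0 (complementary slackness).
From A_Bᵀ y = c: 5·y_carpentry + 2·y_finishing = 36; 1·y_carpentry + 5·y_finishing = 21.
Solving: y_carpentry = 6, y_finishing = 3.
Shadow price of carpentry = 6.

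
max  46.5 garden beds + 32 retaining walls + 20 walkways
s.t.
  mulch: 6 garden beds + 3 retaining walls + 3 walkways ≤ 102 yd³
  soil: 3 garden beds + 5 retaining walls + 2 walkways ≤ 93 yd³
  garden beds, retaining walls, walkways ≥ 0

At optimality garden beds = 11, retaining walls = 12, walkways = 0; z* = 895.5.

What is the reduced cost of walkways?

-4.5

Check each constraint at x*: mulch 102/102 (tight); soil 93/93 (tight).
From A_Bᵀ y = c: 6·y_mulch + 3·y_soil = 46.5; 3·y_mulch + 5·y_soil = 32.
This yields shadow prices y_mulch = 6.5, y_soil = 2.5.
Reduced cost of walkways: c₃ − yᵀa₃ = 20 − (6.5·3 + 2.5·2) = 20 − 24.5 = -4.5.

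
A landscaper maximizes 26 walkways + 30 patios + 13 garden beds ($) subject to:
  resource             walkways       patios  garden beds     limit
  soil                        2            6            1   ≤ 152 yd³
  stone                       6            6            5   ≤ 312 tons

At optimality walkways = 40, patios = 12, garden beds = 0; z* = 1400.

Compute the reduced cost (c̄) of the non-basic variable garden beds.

At the optimum: soil uses 152 of 152 (binding); stone uses 312 of 312 (binding).
From A_Bᵀ y = c: 2·y_soil + 6·y_stone = 26; 6·y_soil + 6·y_stone = 30.
Solving: y_soil = 1, y_stone = 4.
Reduced cost of garden beds: c₃ − yᵀa₃ = 13 − (1·1 + 4·5) = 13 − 21 = -8.

-8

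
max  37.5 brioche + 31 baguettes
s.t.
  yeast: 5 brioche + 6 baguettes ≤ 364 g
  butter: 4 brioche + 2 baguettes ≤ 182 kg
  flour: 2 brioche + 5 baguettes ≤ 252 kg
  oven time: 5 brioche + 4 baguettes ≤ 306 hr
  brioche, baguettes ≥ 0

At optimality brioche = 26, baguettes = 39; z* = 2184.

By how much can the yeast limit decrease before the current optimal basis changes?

136.5

Binding constraints: yeast, butter. The basis is B = [[5,6],[4,2]] with det -14.
Per unit decrease in yeast, x* moves by d = (0.1429, -0.2857).
The basis stays optimal until baguettes reaches 0; allowable decrease = 136.5 g.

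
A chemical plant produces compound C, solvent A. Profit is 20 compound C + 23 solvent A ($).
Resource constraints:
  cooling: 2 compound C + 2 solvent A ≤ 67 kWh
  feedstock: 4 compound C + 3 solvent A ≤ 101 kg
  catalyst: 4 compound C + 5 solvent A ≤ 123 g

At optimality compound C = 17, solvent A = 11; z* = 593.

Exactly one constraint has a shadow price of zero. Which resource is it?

cooling: 56/67 (slack 11)
feedstock: 101/101 (binding)
catalyst: 123/123 (binding)
By complementary slackness, a constraint with positive slack has shadow price 0 → cooling.

cooling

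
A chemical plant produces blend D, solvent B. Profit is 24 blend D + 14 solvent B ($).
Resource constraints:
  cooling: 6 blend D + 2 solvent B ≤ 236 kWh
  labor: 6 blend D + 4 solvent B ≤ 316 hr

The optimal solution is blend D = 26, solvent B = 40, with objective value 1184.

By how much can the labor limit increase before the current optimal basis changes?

Binding constraints: cooling, labor. The basis is B = [[6,2],[6,4]] with det 12.
Per unit increase in labor, x* moves by d = (-0.1667, 0.5).
The basis stays optimal until blend D reaches 0; allowable increase = 156 hr.

156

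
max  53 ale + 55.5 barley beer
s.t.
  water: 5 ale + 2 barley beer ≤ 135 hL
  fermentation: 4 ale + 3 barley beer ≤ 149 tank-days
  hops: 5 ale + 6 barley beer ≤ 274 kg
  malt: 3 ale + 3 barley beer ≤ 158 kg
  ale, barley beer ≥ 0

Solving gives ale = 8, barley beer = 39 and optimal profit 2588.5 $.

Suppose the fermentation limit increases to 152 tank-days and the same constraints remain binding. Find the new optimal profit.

At the optimum: water uses 118 of 135 (slack = 17); fermentation uses 149 of 149 (binding); hops uses 274 of 274 (binding); malt uses 141 of 158 (slack = 17).
Since water, malt are not tight, their duals are 0.
Dual feasibility on the basic columns requires 4·y_fermentation + 5·y_hops = 53, 3·y_fermentation + 6·y_hops = 55.5.
Solving: y_fermentation = 4.5, y_hops = 7.
Δz = y_fermentation·Δb = 4.5 × (3) = 13.5, so new z* = 2588.5 + 13.5 = 2602.

2602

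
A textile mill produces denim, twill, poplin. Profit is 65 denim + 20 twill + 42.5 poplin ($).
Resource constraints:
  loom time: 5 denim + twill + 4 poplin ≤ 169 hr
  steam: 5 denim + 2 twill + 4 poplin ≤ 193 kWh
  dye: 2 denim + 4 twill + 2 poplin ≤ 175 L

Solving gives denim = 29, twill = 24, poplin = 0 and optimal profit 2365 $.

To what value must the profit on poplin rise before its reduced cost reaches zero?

Binding: loom time and steam. Non-binding: dye (21 unused).
Slack constraints have shadow price 0 (complementary slackness).
Dual feasibility on the basic columns requires 5·y_loom time + 5·y_steam = 65, 1·y_loom time + 2·y_steam = 20.
Solving: y_loom time = 6, y_steam = 7.
poplin enters the basis when its profit ≥ yᵀa₃ = 6·4 + 7·4 = 52.

52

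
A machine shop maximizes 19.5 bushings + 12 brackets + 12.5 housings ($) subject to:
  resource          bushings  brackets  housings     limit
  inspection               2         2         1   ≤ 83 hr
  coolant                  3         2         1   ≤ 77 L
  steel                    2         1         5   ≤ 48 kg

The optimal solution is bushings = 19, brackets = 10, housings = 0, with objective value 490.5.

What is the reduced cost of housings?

-7

Check each constraint at x*: inspection 58/83 (slack 25); coolant 77/77 (tight); steel 48/48 (tight).
By complementary slackness, y = 0 for the non-binding constraint.
Dual feasibility on the basic columns requires 3·y_coolant + 2·y_steel = 19.5, 2·y_coolant + 1·y_steel = 12.
Solving: y_coolant = 4.5, y_steel = 3.
Reduced cost of housings: c₃ − yᵀa₃ = 12.5 − (4.5·1 + 3·5) = 12.5 − 19.5 = -7.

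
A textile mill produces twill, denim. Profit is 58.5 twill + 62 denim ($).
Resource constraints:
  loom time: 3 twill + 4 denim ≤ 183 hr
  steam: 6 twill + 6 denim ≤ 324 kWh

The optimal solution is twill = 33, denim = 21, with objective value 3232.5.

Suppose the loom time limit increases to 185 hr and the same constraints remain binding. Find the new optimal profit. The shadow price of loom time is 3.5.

3239.5

Δb = 2, so new z* = 3232.5 + (3.5)·(2) = 3232.5 + 7 = 3239.5.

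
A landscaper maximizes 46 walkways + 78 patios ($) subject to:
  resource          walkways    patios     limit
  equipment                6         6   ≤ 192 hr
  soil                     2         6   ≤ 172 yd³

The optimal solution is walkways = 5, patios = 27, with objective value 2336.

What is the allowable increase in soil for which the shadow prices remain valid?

20

Binding constraints: equipment, soil. The basis is B = [[6,6],[2,6]] with det 24.
Per unit increase in soil, x* moves by d = (-0.25, 0.25).
The basis stays optimal until walkways reaches 0; allowable increase = 20 yd³.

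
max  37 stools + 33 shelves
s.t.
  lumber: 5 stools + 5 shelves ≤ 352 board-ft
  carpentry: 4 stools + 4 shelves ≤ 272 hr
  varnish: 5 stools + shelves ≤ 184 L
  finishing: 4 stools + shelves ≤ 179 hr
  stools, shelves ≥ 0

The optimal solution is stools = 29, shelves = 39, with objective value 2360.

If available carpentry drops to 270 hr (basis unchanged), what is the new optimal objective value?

Binding: carpentry and varnish. Non-binding: lumber (12 unused), finishing (24 unused).
By complementary slackness, y = 0 for the non-binding constraints.
The binding rows give the dual system: 4·y_carpentry + 5·y_varnish = 37 and 4·y_carpentry + 1·y_varnish = 33.
→ y_carpentry = 8 and y_varnish = 1.
Δz = y_carpentry·Δb = 8 × (-2) = -16, so new z* = 2360 − 16 = 2344.

2344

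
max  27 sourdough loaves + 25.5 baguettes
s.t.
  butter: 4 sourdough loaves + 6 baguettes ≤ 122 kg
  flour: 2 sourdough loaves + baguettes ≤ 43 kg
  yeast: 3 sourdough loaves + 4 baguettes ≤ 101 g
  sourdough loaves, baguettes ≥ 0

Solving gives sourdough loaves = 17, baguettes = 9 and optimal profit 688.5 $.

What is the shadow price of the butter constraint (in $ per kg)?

Check each constraint at x*: butter 122/122 (tight); flour 43/43 (tight); yeast 87/101 (slack 14).
Since yeast is not tight, its dual is 0.
The binding rows give the dual system: 4·y_butter + 2·y_flour = 27 and 6·y_butter + 1·y_flour = 25.5.
Solving: y_butter = 3, y_flour = 7.5.
Shadow price of butter = 3.

3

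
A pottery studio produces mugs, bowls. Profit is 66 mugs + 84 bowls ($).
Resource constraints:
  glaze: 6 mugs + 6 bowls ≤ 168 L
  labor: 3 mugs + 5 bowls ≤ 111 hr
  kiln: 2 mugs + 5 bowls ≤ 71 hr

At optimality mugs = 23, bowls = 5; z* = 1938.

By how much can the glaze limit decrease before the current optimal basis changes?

Binding constraints: glaze, kiln. The basis is B = [[6,6],[2,5]] with det 18.
Per unit decrease in glaze, x* moves by d = (-0.2778, 0.1111).
The basis stays optimal until mugs reaches 0; allowable decrease = 82.8 L.

82.8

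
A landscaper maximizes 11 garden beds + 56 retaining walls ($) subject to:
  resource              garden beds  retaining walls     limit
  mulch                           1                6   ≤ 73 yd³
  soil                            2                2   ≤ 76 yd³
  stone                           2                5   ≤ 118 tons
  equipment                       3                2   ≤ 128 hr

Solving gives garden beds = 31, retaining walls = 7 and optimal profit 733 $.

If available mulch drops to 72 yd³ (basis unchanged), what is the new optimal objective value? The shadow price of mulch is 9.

724

Δb = -1, so new z* = 733 + (9)·(-1) = 733 − 9 = 724.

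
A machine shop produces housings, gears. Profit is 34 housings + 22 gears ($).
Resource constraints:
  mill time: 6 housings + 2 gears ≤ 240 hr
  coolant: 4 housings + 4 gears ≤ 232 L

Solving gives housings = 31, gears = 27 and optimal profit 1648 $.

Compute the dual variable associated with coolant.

4

Check each constraint at x*: mill time 240/240 (tight); coolant 232/232 (tight).
From A_Bᵀ y = c: 6·y_mill time + 4·y_coolant = 34; 2·y_mill time + 4·y_coolant = 22.
→ y_mill time = 3 and y_coolant = 4.
Shadow price of coolant = 4.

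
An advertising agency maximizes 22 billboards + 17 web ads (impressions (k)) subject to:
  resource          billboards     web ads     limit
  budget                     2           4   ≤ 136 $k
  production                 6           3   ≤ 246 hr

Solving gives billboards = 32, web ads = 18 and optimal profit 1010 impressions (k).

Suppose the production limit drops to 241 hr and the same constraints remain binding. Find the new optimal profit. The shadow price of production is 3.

995

Δb = -5, so new z* = 1010 + (3)·(-5) = 1010 − 15 = 995.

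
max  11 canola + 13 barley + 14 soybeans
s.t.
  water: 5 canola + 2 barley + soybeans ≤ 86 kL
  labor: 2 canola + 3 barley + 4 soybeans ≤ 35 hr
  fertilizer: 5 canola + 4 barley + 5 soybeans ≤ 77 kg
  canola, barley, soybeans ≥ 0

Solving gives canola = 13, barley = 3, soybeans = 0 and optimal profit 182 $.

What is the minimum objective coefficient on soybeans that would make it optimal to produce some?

At the optimum: water uses 71 of 86 (slack = 15); labor uses 35 of 35 (binding); fertilizer uses 77 of 77 (binding).
Since water is not tight, its dual is 0.
The binding rows give the dual system: 2·y_labor + 5·y_fertilizer = 11 and 3·y_labor + 4·y_fertilizer = 13.
This yields shadow prices y_labor = 3, y_fertilizer = 1.
soybeans enters the basis when its profit ≥ yᵀa₃ = 3·4 + 1·5 = 17.

17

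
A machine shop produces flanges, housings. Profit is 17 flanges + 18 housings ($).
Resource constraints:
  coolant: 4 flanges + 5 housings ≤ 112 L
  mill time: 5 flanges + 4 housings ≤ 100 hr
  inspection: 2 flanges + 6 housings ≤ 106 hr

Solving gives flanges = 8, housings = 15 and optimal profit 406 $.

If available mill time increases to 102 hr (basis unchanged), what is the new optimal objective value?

412

Binding: mill time and inspection. Non-binding: coolant (5 unused).
By complementary slackness, y = 0 for the non-binding constraint.
The binding rows give the dual system: 5·y_mill time + 2·y_inspection = 17 and 4·y_mill time + 6·y_inspection = 18.
Solving: y_mill time = 3, y_inspection = 1.
Δz = y_mill time·Δb = 3 × (2) = 6, so new z* = 406 + 6 = 412.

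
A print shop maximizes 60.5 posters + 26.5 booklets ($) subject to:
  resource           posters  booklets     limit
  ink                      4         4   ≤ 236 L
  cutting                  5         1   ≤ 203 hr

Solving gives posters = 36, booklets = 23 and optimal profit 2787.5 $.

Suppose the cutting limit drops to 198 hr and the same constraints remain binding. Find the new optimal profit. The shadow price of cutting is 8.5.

2745

Δb = -5, so new z* = 2787.5 + (8.5)·(-5) = 2787.5 − 42.5 = 2745.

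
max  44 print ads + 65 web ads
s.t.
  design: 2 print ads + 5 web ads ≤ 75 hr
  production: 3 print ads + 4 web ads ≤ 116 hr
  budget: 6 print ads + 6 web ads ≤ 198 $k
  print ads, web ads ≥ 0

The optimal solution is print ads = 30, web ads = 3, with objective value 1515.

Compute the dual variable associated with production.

0

Binding: design and budget. Non-binding: production (14 unused).
Since production is not tight, its dual is 0.
From A_Bᵀ y = c: 2·y_design + 6·y_budget = 44; 5·y_design + 6·y_budget = 65.
Solving: y_design = 7, y_budget = 5.
Shadow price of production = 0.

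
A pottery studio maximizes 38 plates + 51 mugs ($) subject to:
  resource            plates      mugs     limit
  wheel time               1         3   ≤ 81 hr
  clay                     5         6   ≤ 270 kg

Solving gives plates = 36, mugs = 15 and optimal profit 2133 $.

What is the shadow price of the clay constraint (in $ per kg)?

At the optimum: wheel time uses 81 of 81 (binding); clay uses 270 of 270 (binding).
From A_Bᵀ y = c: 1·y_wheel time + 5·y_clay = 38; 3·y_wheel time + 6·y_clay = 51.
Solving: y_wheel time = 3, y_clay = 7.
Shadow price of clay = 7.

7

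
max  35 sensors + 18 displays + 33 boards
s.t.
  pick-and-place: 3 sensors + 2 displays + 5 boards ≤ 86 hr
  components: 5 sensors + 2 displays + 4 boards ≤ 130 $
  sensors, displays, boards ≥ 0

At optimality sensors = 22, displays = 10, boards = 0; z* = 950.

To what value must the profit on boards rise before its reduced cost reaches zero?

41

At the optimum: pick-and-place uses 86 of 86 (binding); components uses 130 of 130 (binding).
From A_Bᵀ y = c: 3·y_pick-and-place + 5·y_components = 35; 2·y_pick-and-place + 2·y_components = 18.
Solving: y_pick-and-place = 5, y_components = 4.
boards enters the basis when its profit ≥ yᵀa₃ = 5·5 + 4·4 = 41.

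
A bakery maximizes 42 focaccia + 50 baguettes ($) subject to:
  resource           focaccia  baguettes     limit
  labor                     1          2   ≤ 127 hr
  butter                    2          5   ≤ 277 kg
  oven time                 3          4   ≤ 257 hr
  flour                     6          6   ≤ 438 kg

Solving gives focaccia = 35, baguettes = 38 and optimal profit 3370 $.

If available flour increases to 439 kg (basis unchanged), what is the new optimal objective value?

At the optimum: labor uses 111 of 127 (slack = 16); butter uses 260 of 277 (slack = 17); oven time uses 257 of 257 (binding); flour uses 438 of 438 (binding).
Since labor, butter are not tight, their duals are 0.
The binding rows give the dual system: 3·y_oven time + 6·y_flour = 42 and 4·y_oven time + 6·y_flour = 50.
Solving: y_oven time = 8, y_flour = 3.
Δz = y_flour·Δb = 3 × (1) = 3, so new z* = 3370 + 3 = 3373.

3373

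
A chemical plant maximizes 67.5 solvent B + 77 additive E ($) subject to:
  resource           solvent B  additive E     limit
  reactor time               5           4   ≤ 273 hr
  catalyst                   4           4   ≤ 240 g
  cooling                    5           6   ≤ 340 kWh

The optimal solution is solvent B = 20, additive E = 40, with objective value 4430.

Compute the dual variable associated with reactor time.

0

Binding: catalyst and cooling. Non-binding: reactor time (13 unused).
Since reactor time is not tight, its dual is 0.
The binding rows give the dual system: 4·y_catalyst + 5·y_cooling = 67.5 and 4·y_catalyst + 6·y_cooling = 77.
This yields shadow prices y_catalyst = 5, y_cooling = 9.5.
Shadow price of reactor time = 0.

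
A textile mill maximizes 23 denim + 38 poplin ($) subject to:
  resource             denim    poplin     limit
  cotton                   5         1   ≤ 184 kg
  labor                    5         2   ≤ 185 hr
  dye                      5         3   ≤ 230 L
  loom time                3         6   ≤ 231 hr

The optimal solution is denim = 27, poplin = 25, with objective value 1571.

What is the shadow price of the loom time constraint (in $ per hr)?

Binding: labor and loom time. Non-binding: cotton (24 unused), dye (20 unused).
By complementary slackness, y = 0 for the non-binding constraints.
Dual feasibility on the basic columns requires 5·y_labor + 3·y_loom time = 23, 2·y_labor + 6·y_loom time = 38.
This yields shadow prices y_labor = 1, y_loom time = 6.
Shadow price of loom time = 6.

6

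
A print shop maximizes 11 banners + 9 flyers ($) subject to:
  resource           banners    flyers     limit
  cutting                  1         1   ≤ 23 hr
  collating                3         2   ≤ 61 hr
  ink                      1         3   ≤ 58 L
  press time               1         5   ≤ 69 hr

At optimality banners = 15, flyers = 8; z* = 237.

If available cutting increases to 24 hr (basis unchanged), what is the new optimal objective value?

242

At the optimum: cutting uses 23 of 23 (binding); collating uses 61 of 61 (binding); ink uses 39 of 58 (slack = 19); press time uses 55 of 69 (slack = 14).
Since ink, press time are not tight, their duals are 0.
Dual feasibility on the basic columns requires 1·y_cutting + 3·y_collating = 11, 1·y_cutting + 2·y_collating = 9.
Solving: y_cutting = 5, y_collating = 2.
Δz = y_cutting·Δb = 5 × (1) = 5, so new z* = 237 + 5 = 242.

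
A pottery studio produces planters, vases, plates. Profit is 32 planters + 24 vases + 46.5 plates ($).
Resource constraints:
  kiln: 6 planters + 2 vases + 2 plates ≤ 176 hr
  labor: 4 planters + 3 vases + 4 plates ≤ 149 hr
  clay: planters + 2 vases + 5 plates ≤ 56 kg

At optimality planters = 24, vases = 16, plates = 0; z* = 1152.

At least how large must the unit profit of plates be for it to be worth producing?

Binding: kiln and clay. Non-binding: labor (5 unused).
Since labor is not tight, its dual is 0.
The binding rows give the dual system: 6·y_kiln + 1·y_clay = 32 and 2·y_kiln + 2·y_clay = 24.
→ y_kiln = 4 and y_clay = 8.
plates enters the basis when its profit ≥ yᵀa₃ = 4·2 + 8·5 = 48.

48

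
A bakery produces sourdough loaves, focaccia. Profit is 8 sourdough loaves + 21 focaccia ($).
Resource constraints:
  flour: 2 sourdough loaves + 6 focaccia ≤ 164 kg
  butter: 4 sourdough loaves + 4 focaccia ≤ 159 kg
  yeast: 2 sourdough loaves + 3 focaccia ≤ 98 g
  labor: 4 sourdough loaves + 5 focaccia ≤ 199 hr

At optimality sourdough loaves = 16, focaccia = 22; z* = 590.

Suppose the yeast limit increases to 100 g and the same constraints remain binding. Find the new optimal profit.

592

At the optimum: flour uses 164 of 164 (binding); butter uses 152 of 159 (slack = 7); yeast uses 98 of 98 (binding); labor uses 174 of 199 (slack = 25).
Slack constraints have shadow price 0 (complementary slackness).
From A_Bᵀ y = c: 2·y_flour + 2·y_yeast = 8; 6·y_flour + 3·y_yeast = 21.
→ y_flour = 3 and y_yeast = 1.
Δz = y_yeast·Δb = 1 × (2) = 2, so new z* = 590 + 2 = 592.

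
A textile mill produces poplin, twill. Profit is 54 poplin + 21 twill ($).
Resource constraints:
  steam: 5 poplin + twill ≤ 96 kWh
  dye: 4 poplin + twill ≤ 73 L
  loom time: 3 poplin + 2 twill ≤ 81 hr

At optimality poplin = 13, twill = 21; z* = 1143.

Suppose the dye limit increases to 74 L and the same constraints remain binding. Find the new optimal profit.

1152

At the optimum: steam uses 86 of 96 (slack = 10); dye uses 73 of 73 (binding); loom time uses 81 of 81 (binding).
Slack constraints have shadow price 0 (complementary slackness).
Dual feasibility on the basic columns requires 4·y_dye + 3·y_loom time = 54, 1·y_dye + 2·y_loom time = 21.
→ y_dye = 9 and y_loom time = 6.
Δz = y_dye·Δb = 9 × (1) = 9, so new z* = 1143 + 9 = 1152.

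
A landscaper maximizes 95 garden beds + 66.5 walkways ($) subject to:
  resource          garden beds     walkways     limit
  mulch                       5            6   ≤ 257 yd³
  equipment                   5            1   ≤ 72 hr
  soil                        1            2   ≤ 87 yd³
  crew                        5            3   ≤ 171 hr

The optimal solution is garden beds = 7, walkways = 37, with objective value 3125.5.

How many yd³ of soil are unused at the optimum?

6

soil used = 1·7 + 2·37 = 81; slack = 87 − 81 = 6.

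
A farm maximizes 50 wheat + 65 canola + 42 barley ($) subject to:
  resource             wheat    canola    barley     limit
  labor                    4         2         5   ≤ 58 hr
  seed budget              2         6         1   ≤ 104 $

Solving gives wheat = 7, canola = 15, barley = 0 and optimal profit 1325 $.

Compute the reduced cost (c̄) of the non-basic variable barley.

At the optimum: labor uses 58 of 58 (binding); seed budget uses 104 of 104 (binding).
The binding rows give the dual system: 4·y_labor + 2·y_seed budget = 50 and 2·y_labor + 6·y_seed budget = 65.
This yields shadow prices y_labor = 8.5, y_seed budget = 8.
Reduced cost of barley: c₃ − yᵀa₃ = 42 − (8.5·5 + 8·1) = 42 − 50.5 = -8.5.

-8.5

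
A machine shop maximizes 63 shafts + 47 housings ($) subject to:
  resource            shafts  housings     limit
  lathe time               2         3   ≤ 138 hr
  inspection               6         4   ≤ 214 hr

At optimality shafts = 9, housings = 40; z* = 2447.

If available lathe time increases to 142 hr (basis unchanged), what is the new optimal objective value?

Check each constraint at x*: lathe time 138/138 (tight); inspection 214/214 (tight).
From A_Bᵀ y = c: 2·y_lathe time + 6·y_inspection = 63; 3·y_lathe time + 4·y_inspection = 47.
Solving: y_lathe time = 3, y_inspection = 9.5.
Δz = y_lathe time·Δb = 3 × (4) = 12, so new z* = 2447 + 12 = 2459.

2459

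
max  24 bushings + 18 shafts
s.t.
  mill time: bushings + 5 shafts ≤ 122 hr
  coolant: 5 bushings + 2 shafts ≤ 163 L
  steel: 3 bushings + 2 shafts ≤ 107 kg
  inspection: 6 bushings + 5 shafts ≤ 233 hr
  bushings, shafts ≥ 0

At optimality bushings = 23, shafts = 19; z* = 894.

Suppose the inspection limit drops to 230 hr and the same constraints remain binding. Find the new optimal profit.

888

At the optimum: mill time uses 118 of 122 (slack = 4); coolant uses 153 of 163 (slack = 10); steel uses 107 of 107 (binding); inspection uses 233 of 233 (binding).
Since mill time, coolant are not tight, their duals are 0.
The binding rows give the dual system: 3·y_steel + 6·y_inspection = 24 and 2·y_steel + 5·y_inspection = 18.
This yields shadow prices y_steel = 4, y_inspection = 2.
Δz = y_inspection·Δb = 2 × (-3) = -6, so new z* = 894 − 6 = 888.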